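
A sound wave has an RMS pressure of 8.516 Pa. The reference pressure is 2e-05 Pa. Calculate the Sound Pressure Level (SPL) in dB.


Given values:
  p = 8.516 Pa
  p_ref = 2e-05 Pa
Formula: SPL = 20 * log10(p / p_ref)
Compute ratio: p / p_ref = 8.516 / 2e-05 = 425800
Compute log10: log10(425800) = 5.629206
Multiply: SPL = 20 * 5.629206 = 112.58

112.58 dB


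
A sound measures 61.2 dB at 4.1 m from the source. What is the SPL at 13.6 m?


Given values:
  SPL1 = 61.2 dB, r1 = 4.1 m, r2 = 13.6 m
Formula: SPL2 = SPL1 - 20 * log10(r2 / r1)
Compute ratio: r2 / r1 = 13.6 / 4.1 = 3.3171
Compute log10: log10(3.3171) = 0.520759
Compute drop: 20 * 0.520759 = 10.4152
SPL2 = 61.2 - 10.4152 = 50.78

50.78 dB


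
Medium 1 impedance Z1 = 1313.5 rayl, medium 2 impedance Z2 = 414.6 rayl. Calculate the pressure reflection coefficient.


Given values:
  Z1 = 1313.5 rayl, Z2 = 414.6 rayl
Formula: R = (Z2 - Z1) / (Z2 + Z1)
Numerator: Z2 - Z1 = 414.6 - 1313.5 = -898.9
Denominator: Z2 + Z1 = 414.6 + 1313.5 = 1728.1
R = -898.9 / 1728.1 = -0.5202

-0.5202


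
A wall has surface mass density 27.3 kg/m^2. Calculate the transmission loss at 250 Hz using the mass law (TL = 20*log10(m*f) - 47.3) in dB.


Given values:
  m = 27.3 kg/m^2, f = 250 Hz
Formula: TL = 20 * log10(m * f) - 47.3
Compute m * f = 27.3 * 250 = 6825.0
Compute log10(6825.0) = 3.834103
Compute 20 * 3.834103 = 76.6821
TL = 76.6821 - 47.3 = 29.38

29.38 dB


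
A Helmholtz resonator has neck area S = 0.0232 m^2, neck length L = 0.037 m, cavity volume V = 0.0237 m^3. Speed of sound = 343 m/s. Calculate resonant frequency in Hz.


Given values:
  S = 0.0232 m^2, L = 0.037 m, V = 0.0237 m^3, c = 343 m/s
Formula: f = (c / (2*pi)) * sqrt(S / (V * L))
Compute V * L = 0.0237 * 0.037 = 0.0008769
Compute S / (V * L) = 0.0232 / 0.0008769 = 26.4568
Compute sqrt(26.4568) = 5.143617
Compute c / (2*pi) = 343 / 6.283185 = 54.590148
f = 54.590148 * 5.143617 = 280.79

280.79 Hz


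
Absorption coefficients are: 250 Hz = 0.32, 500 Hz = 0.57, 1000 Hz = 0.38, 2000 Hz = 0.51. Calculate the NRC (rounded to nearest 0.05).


Given values:
  a_250 = 0.32, a_500 = 0.57
  a_1000 = 0.38, a_2000 = 0.51
Formula: NRC = (a250 + a500 + a1000 + a2000) / 4
Sum = 0.32 + 0.57 + 0.38 + 0.51 = 1.78
NRC = 1.78 / 4 = 0.445
Rounded to nearest 0.05: 0.45

0.45


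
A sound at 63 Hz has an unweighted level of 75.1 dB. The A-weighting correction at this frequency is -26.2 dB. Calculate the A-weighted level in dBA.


Given values:
  SPL = 75.1 dB
  A-weighting at 63 Hz = -26.2 dB
Formula: L_A = SPL + A_weight
L_A = 75.1 + (-26.2)
L_A = 48.9

48.9 dBA


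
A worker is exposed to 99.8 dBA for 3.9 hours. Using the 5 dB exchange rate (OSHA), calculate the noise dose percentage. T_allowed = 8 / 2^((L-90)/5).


Given values:
  L = 99.8 dBA, T = 3.9 hours
Formula: T_allowed = 8 / 2^((L - 90) / 5)
Compute exponent: (99.8 - 90) / 5 = 1.96
Compute 2^(1.96) = 3.89062
T_allowed = 8 / 3.89062 = 2.056228 hours
Dose = (T / T_allowed) * 100
Dose = (3.9 / 2.056228) * 100 = 189.67

189.67 %


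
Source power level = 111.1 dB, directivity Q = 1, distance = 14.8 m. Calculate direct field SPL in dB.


Given values:
  Lw = 111.1 dB, Q = 1, r = 14.8 m
Formula: SPL = Lw + 10 * log10(Q / (4 * pi * r^2))
Compute 4 * pi * r^2 = 4 * pi * 14.8^2 = 2752.5378
Compute Q / denom = 1 / 2752.5378 = 0.0003633
Compute 10 * log10(0.0003633) = -34.3973
SPL = 111.1 + (-34.3973) = 76.7

76.7 dB


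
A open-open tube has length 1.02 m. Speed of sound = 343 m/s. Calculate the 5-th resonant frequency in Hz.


Given values:
  Tube type: open-open, L = 1.02 m, c = 343 m/s, n = 5
Formula: f_n = n * c / (2 * L)
Compute 2 * L = 2 * 1.02 = 2.04
f = 5 * 343 / 2.04
f = 840.69

840.69 Hz


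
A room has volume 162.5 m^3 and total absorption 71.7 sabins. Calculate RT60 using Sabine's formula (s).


Given values:
  V = 162.5 m^3
  A = 71.7 sabins
Formula: RT60 = 0.161 * V / A
Numerator: 0.161 * 162.5 = 26.1625
RT60 = 26.1625 / 71.7 = 0.365

0.365 s


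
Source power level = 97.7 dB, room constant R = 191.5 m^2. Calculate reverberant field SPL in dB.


Given values:
  Lw = 97.7 dB, R = 191.5 m^2
Formula: SPL = Lw + 10 * log10(4 / R)
Compute 4 / R = 4 / 191.5 = 0.020888
Compute 10 * log10(0.020888) = -16.801
SPL = 97.7 + (-16.801) = 80.9

80.9 dB


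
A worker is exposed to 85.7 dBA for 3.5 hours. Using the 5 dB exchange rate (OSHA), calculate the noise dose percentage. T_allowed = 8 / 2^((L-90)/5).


Given values:
  L = 85.7 dBA, T = 3.5 hours
Formula: T_allowed = 8 / 2^((L - 90) / 5)
Compute exponent: (85.7 - 90) / 5 = -0.86
Compute 2^(-0.86) = 0.550953
T_allowed = 8 / 0.550953 = 14.520295 hours
Dose = (T / T_allowed) * 100
Dose = (3.5 / 14.520295) * 100 = 24.1

24.1 %


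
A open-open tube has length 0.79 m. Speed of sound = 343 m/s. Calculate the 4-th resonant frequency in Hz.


Given values:
  Tube type: open-open, L = 0.79 m, c = 343 m/s, n = 4
Formula: f_n = n * c / (2 * L)
Compute 2 * L = 2 * 0.79 = 1.58
f = 4 * 343 / 1.58
f = 868.35

868.35 Hz


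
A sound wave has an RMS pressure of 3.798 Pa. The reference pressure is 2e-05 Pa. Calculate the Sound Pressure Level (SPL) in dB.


Given values:
  p = 3.798 Pa
  p_ref = 2e-05 Pa
Formula: SPL = 20 * log10(p / p_ref)
Compute ratio: p / p_ref = 3.798 / 2e-05 = 189900
Compute log10: log10(189900) = 5.278525
Multiply: SPL = 20 * 5.278525 = 105.57

105.57 dB


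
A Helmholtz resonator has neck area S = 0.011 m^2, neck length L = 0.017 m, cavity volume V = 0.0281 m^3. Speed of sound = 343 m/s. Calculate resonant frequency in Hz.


Given values:
  S = 0.011 m^2, L = 0.017 m, V = 0.0281 m^3, c = 343 m/s
Formula: f = (c / (2*pi)) * sqrt(S / (V * L))
Compute V * L = 0.0281 * 0.017 = 0.0004777
Compute S / (V * L) = 0.011 / 0.0004777 = 23.027
Compute sqrt(23.027) = 4.798646
Compute c / (2*pi) = 343 / 6.283185 = 54.590148
f = 54.590148 * 4.798646 = 261.96

261.96 Hz


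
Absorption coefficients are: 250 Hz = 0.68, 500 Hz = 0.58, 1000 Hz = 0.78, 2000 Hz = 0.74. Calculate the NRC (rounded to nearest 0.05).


Given values:
  a_250 = 0.68, a_500 = 0.58
  a_1000 = 0.78, a_2000 = 0.74
Formula: NRC = (a250 + a500 + a1000 + a2000) / 4
Sum = 0.68 + 0.58 + 0.78 + 0.74 = 2.78
NRC = 2.78 / 4 = 0.695
Rounded to nearest 0.05: 0.7

0.7


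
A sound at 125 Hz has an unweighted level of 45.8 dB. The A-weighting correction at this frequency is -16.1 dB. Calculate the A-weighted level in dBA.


Given values:
  SPL = 45.8 dB
  A-weighting at 125 Hz = -16.1 dB
Formula: L_A = SPL + A_weight
L_A = 45.8 + (-16.1)
L_A = 29.7

29.7 dBA


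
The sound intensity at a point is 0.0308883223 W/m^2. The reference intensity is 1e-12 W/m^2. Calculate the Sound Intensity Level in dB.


Given values:
  I = 0.0308883223 W/m^2
  I_ref = 1e-12 W/m^2
Formula: SIL = 10 * log10(I / I_ref)
Compute ratio: I / I_ref = 30888322300
Compute log10: log10(30888322300) = 10.489794
Multiply: SIL = 10 * 10.489794 = 104.9

104.9 dB


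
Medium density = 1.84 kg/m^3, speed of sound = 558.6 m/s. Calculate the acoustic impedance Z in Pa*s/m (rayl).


Given values:
  rho = 1.84 kg/m^3
  c = 558.6 m/s
Formula: Z = rho * c
Z = 1.84 * 558.6
Z = 1027.82

1027.82 rayl


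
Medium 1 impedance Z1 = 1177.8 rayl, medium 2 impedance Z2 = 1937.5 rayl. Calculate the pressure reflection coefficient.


Given values:
  Z1 = 1177.8 rayl, Z2 = 1937.5 rayl
Formula: R = (Z2 - Z1) / (Z2 + Z1)
Numerator: Z2 - Z1 = 1937.5 - 1177.8 = 759.7
Denominator: Z2 + Z1 = 1937.5 + 1177.8 = 3115.3
R = 759.7 / 3115.3 = 0.2439

0.2439


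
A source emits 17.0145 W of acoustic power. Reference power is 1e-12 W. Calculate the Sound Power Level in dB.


Given values:
  W = 17.0145 W
  W_ref = 1e-12 W
Formula: SWL = 10 * log10(W / W_ref)
Compute ratio: W / W_ref = 17014500000000
Compute log10: log10(17014500000000) = 13.230819
Multiply: SWL = 10 * 13.230819 = 132.31

132.31 dB


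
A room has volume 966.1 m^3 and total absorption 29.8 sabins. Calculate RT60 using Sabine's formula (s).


Given values:
  V = 966.1 m^3
  A = 29.8 sabins
Formula: RT60 = 0.161 * V / A
Numerator: 0.161 * 966.1 = 155.5421
RT60 = 155.5421 / 29.8 = 5.22

5.22 s


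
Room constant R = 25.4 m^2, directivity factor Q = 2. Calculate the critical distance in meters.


Given values:
  R = 25.4 m^2, Q = 2
Formula: d_c = 0.141 * sqrt(Q * R)
Compute Q * R = 2 * 25.4 = 50.8
Compute sqrt(50.8) = 7.1274
d_c = 0.141 * 7.1274 = 1.005

1.005 m


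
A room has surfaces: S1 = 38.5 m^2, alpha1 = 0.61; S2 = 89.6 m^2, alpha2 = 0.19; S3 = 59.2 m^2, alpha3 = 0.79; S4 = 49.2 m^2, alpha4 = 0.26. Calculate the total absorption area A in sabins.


Given surfaces:
  Surface 1: 38.5 * 0.61 = 23.485
  Surface 2: 89.6 * 0.19 = 17.024
  Surface 3: 59.2 * 0.79 = 46.768
  Surface 4: 49.2 * 0.26 = 12.792
Formula: A = sum(Si * alpha_i)
A = 23.485 + 17.024 + 46.768 + 12.792
A = 100.07

100.07 sabins


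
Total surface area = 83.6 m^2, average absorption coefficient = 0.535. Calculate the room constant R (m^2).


Given values:
  S = 83.6 m^2, alpha = 0.535
Formula: R = S * alpha / (1 - alpha)
Numerator: 83.6 * 0.535 = 44.726
Denominator: 1 - 0.535 = 0.465
R = 44.726 / 0.465 = 96.18

96.18 m^2


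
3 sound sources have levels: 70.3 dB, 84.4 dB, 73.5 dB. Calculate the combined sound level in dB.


Formula: L_total = 10 * log10( sum(10^(Li/10)) )
  Source 1: 10^(70.3/10) = 10715193.0524
  Source 2: 10^(84.4/10) = 275422870.3338
  Source 3: 10^(73.5/10) = 22387211.3857
Sum of linear values = 308525274.7719
L_total = 10 * log10(308525274.7719) = 84.89

84.89 dB


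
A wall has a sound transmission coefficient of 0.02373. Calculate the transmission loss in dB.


Given values:
  tau = 0.02373
Formula: TL = 10 * log10(1 / tau)
Compute 1 / tau = 1 / 0.02373 = 42.1408
Compute log10(42.1408) = 1.624703
TL = 10 * 1.624703 = 16.25

16.25 dB


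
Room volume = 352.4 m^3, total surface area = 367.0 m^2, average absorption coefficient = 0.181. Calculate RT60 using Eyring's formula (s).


Given values:
  V = 352.4 m^3, S = 367.0 m^2, alpha = 0.181
Formula: RT60 = 0.161 * V / (-S * ln(1 - alpha))
Compute ln(1 - 0.181) = ln(0.819) = -0.199671
Denominator: -367.0 * -0.199671 = 73.2793
Numerator: 0.161 * 352.4 = 56.7364
RT60 = 56.7364 / 73.2793 = 0.774

0.774 s


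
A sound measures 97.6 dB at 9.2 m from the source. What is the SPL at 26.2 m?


Given values:
  SPL1 = 97.6 dB, r1 = 9.2 m, r2 = 26.2 m
Formula: SPL2 = SPL1 - 20 * log10(r2 / r1)
Compute ratio: r2 / r1 = 26.2 / 9.2 = 2.8478
Compute log10: log10(2.8478) = 0.454509
Compute drop: 20 * 0.454509 = 9.0902
SPL2 = 97.6 - 9.0902 = 88.51

88.51 dB


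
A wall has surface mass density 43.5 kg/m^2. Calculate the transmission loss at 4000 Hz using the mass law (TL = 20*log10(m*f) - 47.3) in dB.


Given values:
  m = 43.5 kg/m^2, f = 4000 Hz
Formula: TL = 20 * log10(m * f) - 47.3
Compute m * f = 43.5 * 4000 = 174000.0
Compute log10(174000.0) = 5.240549
Compute 20 * 5.240549 = 104.811
TL = 104.811 - 47.3 = 57.51

57.51 dB


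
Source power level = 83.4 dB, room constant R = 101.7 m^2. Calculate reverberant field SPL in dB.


Given values:
  Lw = 83.4 dB, R = 101.7 m^2
Formula: SPL = Lw + 10 * log10(4 / R)
Compute 4 / R = 4 / 101.7 = 0.039331
Compute 10 * log10(0.039331) = -14.0527
SPL = 83.4 + (-14.0527) = 69.35

69.35 dB


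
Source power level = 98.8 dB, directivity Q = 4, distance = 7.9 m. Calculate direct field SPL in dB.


Given values:
  Lw = 98.8 dB, Q = 4, r = 7.9 m
Formula: SPL = Lw + 10 * log10(Q / (4 * pi * r^2))
Compute 4 * pi * r^2 = 4 * pi * 7.9^2 = 784.2672
Compute Q / denom = 4 / 784.2672 = 0.0051003
Compute 10 * log10(0.0051003) = -22.924
SPL = 98.8 + (-22.924) = 75.88

75.88 dB


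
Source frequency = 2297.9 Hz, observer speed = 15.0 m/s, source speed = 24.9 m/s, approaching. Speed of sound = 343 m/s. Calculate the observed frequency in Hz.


Given values:
  f_s = 2297.9 Hz, v_o = 15.0 m/s, v_s = 24.9 m/s
  Direction: approaching
Formula: f_o = f_s * (c + v_o) / (c - v_s)
Numerator: c + v_o = 343 + 15.0 = 358.0
Denominator: c - v_s = 343 - 24.9 = 318.1
f_o = 2297.9 * 358.0 / 318.1 = 2586.13

2586.13 Hz


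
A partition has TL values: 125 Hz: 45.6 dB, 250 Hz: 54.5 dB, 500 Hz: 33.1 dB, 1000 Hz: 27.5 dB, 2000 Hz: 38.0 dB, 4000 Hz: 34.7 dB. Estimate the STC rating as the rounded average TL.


Given TL values at each frequency:
  125 Hz: 45.6 dB
  250 Hz: 54.5 dB
  500 Hz: 33.1 dB
  1000 Hz: 27.5 dB
  2000 Hz: 38.0 dB
  4000 Hz: 34.7 dB
Formula: STC ~ round(average of TL values)
Sum = 45.6 + 54.5 + 33.1 + 27.5 + 38.0 + 34.7 = 233.4
Average = 233.4 / 6 = 38.9
Rounded: 39

39


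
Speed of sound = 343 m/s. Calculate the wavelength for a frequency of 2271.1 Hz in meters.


Given values:
  c = 343 m/s, f = 2271.1 Hz
Formula: lambda = c / f
lambda = 343 / 2271.1
lambda = 0.151

0.151 m


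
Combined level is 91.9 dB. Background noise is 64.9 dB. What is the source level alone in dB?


Given values:
  L_total = 91.9 dB, L_bg = 64.9 dB
Formula: L_source = 10 * log10(10^(L_total/10) - 10^(L_bg/10))
Convert to linear:
  10^(91.9/10) = 1548816618.9125
  10^(64.9/10) = 3090295.4325
Difference: 1548816618.9125 - 3090295.4325 = 1545726323.48
L_source = 10 * log10(1545726323.48) = 91.89

91.89 dB


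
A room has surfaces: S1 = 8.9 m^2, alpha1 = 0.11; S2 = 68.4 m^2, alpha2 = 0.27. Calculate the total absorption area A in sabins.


Given surfaces:
  Surface 1: 8.9 * 0.11 = 0.979
  Surface 2: 68.4 * 0.27 = 18.468
Formula: A = sum(Si * alpha_i)
A = 0.979 + 18.468
A = 19.45

19.45 sabins


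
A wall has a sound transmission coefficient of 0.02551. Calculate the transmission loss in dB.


Given values:
  tau = 0.02551
Formula: TL = 10 * log10(1 / tau)
Compute 1 / tau = 1 / 0.02551 = 39.2003
Compute log10(39.2003) = 1.593289
TL = 10 * 1.593289 = 15.93

15.93 dB


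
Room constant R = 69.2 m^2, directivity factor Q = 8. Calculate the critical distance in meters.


Given values:
  R = 69.2 m^2, Q = 8
Formula: d_c = 0.141 * sqrt(Q * R)
Compute Q * R = 8 * 69.2 = 553.6
Compute sqrt(553.6) = 23.5287
d_c = 0.141 * 23.5287 = 3.318

3.318 m


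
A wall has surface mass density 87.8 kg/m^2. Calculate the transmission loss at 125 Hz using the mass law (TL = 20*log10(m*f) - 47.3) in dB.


Given values:
  m = 87.8 kg/m^2, f = 125 Hz
Formula: TL = 20 * log10(m * f) - 47.3
Compute m * f = 87.8 * 125 = 10975.0
Compute log10(10975.0) = 4.040405
Compute 20 * 4.040405 = 80.8081
TL = 80.8081 - 47.3 = 33.51

33.51 dB


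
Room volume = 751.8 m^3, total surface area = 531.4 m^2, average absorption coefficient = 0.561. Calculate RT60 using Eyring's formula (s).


Given values:
  V = 751.8 m^3, S = 531.4 m^2, alpha = 0.561
Formula: RT60 = 0.161 * V / (-S * ln(1 - alpha))
Compute ln(1 - 0.561) = ln(0.439) = -0.823256
Denominator: -531.4 * -0.823256 = 437.4782
Numerator: 0.161 * 751.8 = 121.0398
RT60 = 121.0398 / 437.4782 = 0.277

0.277 s


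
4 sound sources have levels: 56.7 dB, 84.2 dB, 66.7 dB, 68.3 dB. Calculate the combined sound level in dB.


Formula: L_total = 10 * log10( sum(10^(Li/10)) )
  Source 1: 10^(56.7/10) = 467735.1413
  Source 2: 10^(84.2/10) = 263026799.1895
  Source 3: 10^(66.7/10) = 4677351.4129
  Source 4: 10^(68.3/10) = 6760829.7539
Sum of linear values = 274932715.4976
L_total = 10 * log10(274932715.4976) = 84.39

84.39 dB


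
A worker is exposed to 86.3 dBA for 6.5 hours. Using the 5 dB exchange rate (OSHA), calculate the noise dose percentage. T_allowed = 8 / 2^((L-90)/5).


Given values:
  L = 86.3 dBA, T = 6.5 hours
Formula: T_allowed = 8 / 2^((L - 90) / 5)
Compute exponent: (86.3 - 90) / 5 = -0.74
Compute 2^(-0.74) = 0.598739
T_allowed = 8 / 0.598739 = 13.361415 hours
Dose = (T / T_allowed) * 100
Dose = (6.5 / 13.361415) * 100 = 48.65

48.65 %


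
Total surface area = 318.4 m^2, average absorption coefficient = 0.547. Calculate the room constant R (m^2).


Given values:
  S = 318.4 m^2, alpha = 0.547
Formula: R = S * alpha / (1 - alpha)
Numerator: 318.4 * 0.547 = 174.1648
Denominator: 1 - 0.547 = 0.453
R = 174.1648 / 0.453 = 384.47

384.47 m^2


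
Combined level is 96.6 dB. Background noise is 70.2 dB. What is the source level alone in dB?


Given values:
  L_total = 96.6 dB, L_bg = 70.2 dB
Formula: L_source = 10 * log10(10^(L_total/10) - 10^(L_bg/10))
Convert to linear:
  10^(96.6/10) = 4570881896.1488
  10^(70.2/10) = 10471285.4805
Difference: 4570881896.1488 - 10471285.4805 = 4560410610.6683
L_source = 10 * log10(4560410610.6683) = 96.59

96.59 dB


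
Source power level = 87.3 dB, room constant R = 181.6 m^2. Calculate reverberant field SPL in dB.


Given values:
  Lw = 87.3 dB, R = 181.6 m^2
Formula: SPL = Lw + 10 * log10(4 / R)
Compute 4 / R = 4 / 181.6 = 0.022026
Compute 10 * log10(0.022026) = -16.5706
SPL = 87.3 + (-16.5706) = 70.73

70.73 dB


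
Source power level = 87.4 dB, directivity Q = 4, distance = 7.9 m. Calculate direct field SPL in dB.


Given values:
  Lw = 87.4 dB, Q = 4, r = 7.9 m
Formula: SPL = Lw + 10 * log10(Q / (4 * pi * r^2))
Compute 4 * pi * r^2 = 4 * pi * 7.9^2 = 784.2672
Compute Q / denom = 4 / 784.2672 = 0.0051003
Compute 10 * log10(0.0051003) = -22.924
SPL = 87.4 + (-22.924) = 64.48

64.48 dB


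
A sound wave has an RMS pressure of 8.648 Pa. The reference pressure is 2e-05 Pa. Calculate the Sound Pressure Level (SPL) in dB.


Given values:
  p = 8.648 Pa
  p_ref = 2e-05 Pa
Formula: SPL = 20 * log10(p / p_ref)
Compute ratio: p / p_ref = 8.648 / 2e-05 = 432400
Compute log10: log10(432400) = 5.635886
Multiply: SPL = 20 * 5.635886 = 112.72

112.72 dB


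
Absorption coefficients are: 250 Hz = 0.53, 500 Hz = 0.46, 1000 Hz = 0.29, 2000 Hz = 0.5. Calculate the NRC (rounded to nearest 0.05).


Given values:
  a_250 = 0.53, a_500 = 0.46
  a_1000 = 0.29, a_2000 = 0.5
Formula: NRC = (a250 + a500 + a1000 + a2000) / 4
Sum = 0.53 + 0.46 + 0.29 + 0.5 = 1.78
NRC = 1.78 / 4 = 0.445
Rounded to nearest 0.05: 0.45

0.45


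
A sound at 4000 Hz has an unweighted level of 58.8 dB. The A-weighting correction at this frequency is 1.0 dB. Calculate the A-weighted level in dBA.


Given values:
  SPL = 58.8 dB
  A-weighting at 4000 Hz = 1.0 dB
Formula: L_A = SPL + A_weight
L_A = 58.8 + (1.0)
L_A = 59.8

59.8 dBA


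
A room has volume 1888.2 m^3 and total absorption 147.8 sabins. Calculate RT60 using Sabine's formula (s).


Given values:
  V = 1888.2 m^3
  A = 147.8 sabins
Formula: RT60 = 0.161 * V / A
Numerator: 0.161 * 1888.2 = 304.0002
RT60 = 304.0002 / 147.8 = 2.057

2.057 s


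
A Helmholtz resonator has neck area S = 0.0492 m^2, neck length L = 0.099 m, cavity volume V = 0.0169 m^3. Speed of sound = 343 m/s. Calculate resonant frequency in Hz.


Given values:
  S = 0.0492 m^2, L = 0.099 m, V = 0.0169 m^3, c = 343 m/s
Formula: f = (c / (2*pi)) * sqrt(S / (V * L))
Compute V * L = 0.0169 * 0.099 = 0.0016731
Compute S / (V * L) = 0.0492 / 0.0016731 = 29.4065
Compute sqrt(29.4065) = 5.422776
Compute c / (2*pi) = 343 / 6.283185 = 54.590148
f = 54.590148 * 5.422776 = 296.03

296.03 Hz


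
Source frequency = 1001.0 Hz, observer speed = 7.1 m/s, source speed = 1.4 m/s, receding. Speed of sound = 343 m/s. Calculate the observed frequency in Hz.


Given values:
  f_s = 1001.0 Hz, v_o = 7.1 m/s, v_s = 1.4 m/s
  Direction: receding
Formula: f_o = f_s * (c - v_o) / (c + v_s)
Numerator: c - v_o = 343 - 7.1 = 335.9
Denominator: c + v_s = 343 + 1.4 = 344.4
f_o = 1001.0 * 335.9 / 344.4 = 976.29

976.29 Hz


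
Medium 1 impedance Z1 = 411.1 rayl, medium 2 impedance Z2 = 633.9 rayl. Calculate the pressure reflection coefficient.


Given values:
  Z1 = 411.1 rayl, Z2 = 633.9 rayl
Formula: R = (Z2 - Z1) / (Z2 + Z1)
Numerator: Z2 - Z1 = 633.9 - 411.1 = 222.8
Denominator: Z2 + Z1 = 633.9 + 411.1 = 1045.0
R = 222.8 / 1045.0 = 0.2132

0.2132


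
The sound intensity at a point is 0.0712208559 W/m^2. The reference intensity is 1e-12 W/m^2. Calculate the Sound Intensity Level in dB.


Given values:
  I = 0.0712208559 W/m^2
  I_ref = 1e-12 W/m^2
Formula: SIL = 10 * log10(I / I_ref)
Compute ratio: I / I_ref = 71220855900
Compute log10: log10(71220855900) = 10.852607
Multiply: SIL = 10 * 10.852607 = 108.53

108.53 dB


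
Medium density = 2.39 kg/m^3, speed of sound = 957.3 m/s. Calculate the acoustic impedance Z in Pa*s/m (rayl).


Given values:
  rho = 2.39 kg/m^3
  c = 957.3 m/s
Formula: Z = rho * c
Z = 2.39 * 957.3
Z = 2287.95

2287.95 rayl


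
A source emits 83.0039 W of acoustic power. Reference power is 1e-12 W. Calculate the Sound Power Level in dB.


Given values:
  W = 83.0039 W
  W_ref = 1e-12 W
Formula: SWL = 10 * log10(W / W_ref)
Compute ratio: W / W_ref = 83003900000000
Compute log10: log10(83003900000000) = 13.919098
Multiply: SWL = 10 * 13.919098 = 139.19

139.19 dB


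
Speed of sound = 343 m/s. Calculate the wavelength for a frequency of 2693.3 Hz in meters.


Given values:
  c = 343 m/s, f = 2693.3 Hz
Formula: lambda = c / f
lambda = 343 / 2693.3
lambda = 0.1274

0.1274 m


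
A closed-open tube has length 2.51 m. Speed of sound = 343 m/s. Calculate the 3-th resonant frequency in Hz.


Given values:
  Tube type: closed-open, L = 2.51 m, c = 343 m/s, n = 3
Formula: f_n = (2n - 1) * c / (4 * L)
Compute 2n - 1 = 2*3 - 1 = 5
Compute 4 * L = 4 * 2.51 = 10.04
f = 5 * 343 / 10.04
f = 170.82

170.82 Hz


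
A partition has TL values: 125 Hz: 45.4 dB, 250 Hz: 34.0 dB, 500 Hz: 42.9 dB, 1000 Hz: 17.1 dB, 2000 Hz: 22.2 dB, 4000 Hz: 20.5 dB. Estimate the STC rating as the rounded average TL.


Given TL values at each frequency:
  125 Hz: 45.4 dB
  250 Hz: 34.0 dB
  500 Hz: 42.9 dB
  1000 Hz: 17.1 dB
  2000 Hz: 22.2 dB
  4000 Hz: 20.5 dB
Formula: STC ~ round(average of TL values)
Sum = 45.4 + 34.0 + 42.9 + 17.1 + 22.2 + 20.5 = 182.1
Average = 182.1 / 6 = 30.35
Rounded: 30

30


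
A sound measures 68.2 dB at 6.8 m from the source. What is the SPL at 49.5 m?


Given values:
  SPL1 = 68.2 dB, r1 = 6.8 m, r2 = 49.5 m
Formula: SPL2 = SPL1 - 20 * log10(r2 / r1)
Compute ratio: r2 / r1 = 49.5 / 6.8 = 7.2794
Compute log10: log10(7.2794) = 0.862096
Compute drop: 20 * 0.862096 = 17.2419
SPL2 = 68.2 - 17.2419 = 50.96

50.96 dB


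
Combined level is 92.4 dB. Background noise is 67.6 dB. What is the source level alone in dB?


Given values:
  L_total = 92.4 dB, L_bg = 67.6 dB
Formula: L_source = 10 * log10(10^(L_total/10) - 10^(L_bg/10))
Convert to linear:
  10^(92.4/10) = 1737800828.7494
  10^(67.6/10) = 5754399.3734
Difference: 1737800828.7494 - 5754399.3734 = 1732046429.376
L_source = 10 * log10(1732046429.376) = 92.39

92.39 dB


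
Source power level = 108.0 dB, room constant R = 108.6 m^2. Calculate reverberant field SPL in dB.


Given values:
  Lw = 108.0 dB, R = 108.6 m^2
Formula: SPL = Lw + 10 * log10(4 / R)
Compute 4 / R = 4 / 108.6 = 0.036832
Compute 10 * log10(0.036832) = -14.3377
SPL = 108.0 + (-14.3377) = 93.66

93.66 dB


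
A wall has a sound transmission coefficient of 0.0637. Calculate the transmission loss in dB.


Given values:
  tau = 0.0637
Formula: TL = 10 * log10(1 / tau)
Compute 1 / tau = 1 / 0.0637 = 15.6986
Compute log10(15.6986) = 1.195861
TL = 10 * 1.195861 = 11.96

11.96 dB


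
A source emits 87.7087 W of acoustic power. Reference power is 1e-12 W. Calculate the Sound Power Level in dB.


Given values:
  W = 87.7087 W
  W_ref = 1e-12 W
Formula: SWL = 10 * log10(W / W_ref)
Compute ratio: W / W_ref = 87708700000000
Compute log10: log10(87708700000000) = 13.943043
Multiply: SWL = 10 * 13.943043 = 139.43

139.43 dB


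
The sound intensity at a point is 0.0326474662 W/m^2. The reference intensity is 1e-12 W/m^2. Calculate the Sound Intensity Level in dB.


Given values:
  I = 0.0326474662 W/m^2
  I_ref = 1e-12 W/m^2
Formula: SIL = 10 * log10(I / I_ref)
Compute ratio: I / I_ref = 32647466200
Compute log10: log10(32647466200) = 10.513849
Multiply: SIL = 10 * 10.513849 = 105.14

105.14 dB


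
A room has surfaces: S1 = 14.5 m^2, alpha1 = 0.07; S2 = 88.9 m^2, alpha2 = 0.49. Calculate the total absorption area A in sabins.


Given surfaces:
  Surface 1: 14.5 * 0.07 = 1.015
  Surface 2: 88.9 * 0.49 = 43.561
Formula: A = sum(Si * alpha_i)
A = 1.015 + 43.561
A = 44.58

44.58 sabins


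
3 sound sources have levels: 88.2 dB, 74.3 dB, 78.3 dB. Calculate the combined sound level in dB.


Formula: L_total = 10 * log10( sum(10^(Li/10)) )
  Source 1: 10^(88.2/10) = 660693448.0076
  Source 2: 10^(74.3/10) = 26915348.0393
  Source 3: 10^(78.3/10) = 67608297.5392
Sum of linear values = 755217093.5861
L_total = 10 * log10(755217093.5861) = 88.78

88.78 dB


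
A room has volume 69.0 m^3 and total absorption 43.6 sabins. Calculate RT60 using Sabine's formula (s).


Given values:
  V = 69.0 m^3
  A = 43.6 sabins
Formula: RT60 = 0.161 * V / A
Numerator: 0.161 * 69.0 = 11.109
RT60 = 11.109 / 43.6 = 0.255

0.255 s


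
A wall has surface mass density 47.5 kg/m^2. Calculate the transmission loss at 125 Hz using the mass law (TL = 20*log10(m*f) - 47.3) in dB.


Given values:
  m = 47.5 kg/m^2, f = 125 Hz
Formula: TL = 20 * log10(m * f) - 47.3
Compute m * f = 47.5 * 125 = 5937.5
Compute log10(5937.5) = 3.773604
Compute 20 * 3.773604 = 75.4721
TL = 75.4721 - 47.3 = 28.17

28.17 dB


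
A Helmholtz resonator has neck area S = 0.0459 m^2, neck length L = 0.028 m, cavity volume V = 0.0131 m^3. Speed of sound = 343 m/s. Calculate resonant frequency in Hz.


Given values:
  S = 0.0459 m^2, L = 0.028 m, V = 0.0131 m^3, c = 343 m/s
Formula: f = (c / (2*pi)) * sqrt(S / (V * L))
Compute V * L = 0.0131 * 0.028 = 0.0003668
Compute S / (V * L) = 0.0459 / 0.0003668 = 125.1363
Compute sqrt(125.1363) = 11.186434
Compute c / (2*pi) = 343 / 6.283185 = 54.590148
f = 54.590148 * 11.186434 = 610.67

610.67 Hz


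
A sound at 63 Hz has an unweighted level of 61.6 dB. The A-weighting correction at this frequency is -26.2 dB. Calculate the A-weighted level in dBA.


Given values:
  SPL = 61.6 dB
  A-weighting at 63 Hz = -26.2 dB
Formula: L_A = SPL + A_weight
L_A = 61.6 + (-26.2)
L_A = 35.4

35.4 dBA


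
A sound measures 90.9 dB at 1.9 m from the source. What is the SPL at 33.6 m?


Given values:
  SPL1 = 90.9 dB, r1 = 1.9 m, r2 = 33.6 m
Formula: SPL2 = SPL1 - 20 * log10(r2 / r1)
Compute ratio: r2 / r1 = 33.6 / 1.9 = 17.6842
Compute log10: log10(17.6842) = 1.247585
Compute drop: 20 * 1.247585 = 24.9517
SPL2 = 90.9 - 24.9517 = 65.95

65.95 dB


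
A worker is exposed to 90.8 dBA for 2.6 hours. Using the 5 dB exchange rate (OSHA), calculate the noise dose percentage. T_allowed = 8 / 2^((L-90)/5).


Given values:
  L = 90.8 dBA, T = 2.6 hours
Formula: T_allowed = 8 / 2^((L - 90) / 5)
Compute exponent: (90.8 - 90) / 5 = 0.16
Compute 2^(0.16) = 1.117287
T_allowed = 8 / 1.117287 = 7.160201 hours
Dose = (T / T_allowed) * 100
Dose = (2.6 / 7.160201) * 100 = 36.31

36.31 %


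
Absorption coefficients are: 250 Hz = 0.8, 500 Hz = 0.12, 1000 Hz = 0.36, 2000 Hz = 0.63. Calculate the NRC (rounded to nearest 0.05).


Given values:
  a_250 = 0.8, a_500 = 0.12
  a_1000 = 0.36, a_2000 = 0.63
Formula: NRC = (a250 + a500 + a1000 + a2000) / 4
Sum = 0.8 + 0.12 + 0.36 + 0.63 = 1.91
NRC = 1.91 / 4 = 0.4775
Rounded to nearest 0.05: 0.5

0.5


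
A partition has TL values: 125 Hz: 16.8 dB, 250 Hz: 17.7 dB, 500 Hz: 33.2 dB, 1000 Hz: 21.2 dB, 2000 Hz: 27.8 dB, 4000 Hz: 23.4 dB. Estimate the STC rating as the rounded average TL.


Given TL values at each frequency:
  125 Hz: 16.8 dB
  250 Hz: 17.7 dB
  500 Hz: 33.2 dB
  1000 Hz: 21.2 dB
  2000 Hz: 27.8 dB
  4000 Hz: 23.4 dB
Formula: STC ~ round(average of TL values)
Sum = 16.8 + 17.7 + 33.2 + 21.2 + 27.8 + 23.4 = 140.1
Average = 140.1 / 6 = 23.35
Rounded: 23

23


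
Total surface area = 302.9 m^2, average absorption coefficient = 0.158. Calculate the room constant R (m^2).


Given values:
  S = 302.9 m^2, alpha = 0.158
Formula: R = S * alpha / (1 - alpha)
Numerator: 302.9 * 0.158 = 47.8582
Denominator: 1 - 0.158 = 0.842
R = 47.8582 / 0.842 = 56.84

56.84 m^2


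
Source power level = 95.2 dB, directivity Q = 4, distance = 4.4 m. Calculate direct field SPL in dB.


Given values:
  Lw = 95.2 dB, Q = 4, r = 4.4 m
Formula: SPL = Lw + 10 * log10(Q / (4 * pi * r^2))
Compute 4 * pi * r^2 = 4 * pi * 4.4^2 = 243.2849
Compute Q / denom = 4 / 243.2849 = 0.01644163
Compute 10 * log10(0.01644163) = -17.8406
SPL = 95.2 + (-17.8406) = 77.36

77.36 dB


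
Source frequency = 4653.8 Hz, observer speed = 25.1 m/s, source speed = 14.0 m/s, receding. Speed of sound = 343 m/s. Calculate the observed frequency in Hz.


Given values:
  f_s = 4653.8 Hz, v_o = 25.1 m/s, v_s = 14.0 m/s
  Direction: receding
Formula: f_o = f_s * (c - v_o) / (c + v_s)
Numerator: c - v_o = 343 - 25.1 = 317.9
Denominator: c + v_s = 343 + 14.0 = 357.0
f_o = 4653.8 * 317.9 / 357.0 = 4144.1

4144.1 Hz


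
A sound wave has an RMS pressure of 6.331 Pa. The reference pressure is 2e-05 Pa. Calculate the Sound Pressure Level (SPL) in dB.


Given values:
  p = 6.331 Pa
  p_ref = 2e-05 Pa
Formula: SPL = 20 * log10(p / p_ref)
Compute ratio: p / p_ref = 6.331 / 2e-05 = 316550
Compute log10: log10(316550) = 5.500442
Multiply: SPL = 20 * 5.500442 = 110.01

110.01 dB


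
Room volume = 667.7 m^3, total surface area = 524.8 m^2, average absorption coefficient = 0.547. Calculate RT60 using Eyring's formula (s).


Given values:
  V = 667.7 m^3, S = 524.8 m^2, alpha = 0.547
Formula: RT60 = 0.161 * V / (-S * ln(1 - alpha))
Compute ln(1 - 0.547) = ln(0.453) = -0.791863
Denominator: -524.8 * -0.791863 = 415.5697
Numerator: 0.161 * 667.7 = 107.4997
RT60 = 107.4997 / 415.5697 = 0.259

0.259 s


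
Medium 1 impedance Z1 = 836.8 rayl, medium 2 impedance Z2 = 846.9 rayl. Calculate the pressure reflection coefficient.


Given values:
  Z1 = 836.8 rayl, Z2 = 846.9 rayl
Formula: R = (Z2 - Z1) / (Z2 + Z1)
Numerator: Z2 - Z1 = 846.9 - 836.8 = 10.1
Denominator: Z2 + Z1 = 846.9 + 836.8 = 1683.7
R = 10.1 / 1683.7 = 0.006

0.006


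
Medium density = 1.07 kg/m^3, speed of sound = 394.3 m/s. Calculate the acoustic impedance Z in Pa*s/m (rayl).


Given values:
  rho = 1.07 kg/m^3
  c = 394.3 m/s
Formula: Z = rho * c
Z = 1.07 * 394.3
Z = 421.9

421.9 rayl


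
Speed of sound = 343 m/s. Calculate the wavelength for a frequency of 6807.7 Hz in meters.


Given values:
  c = 343 m/s, f = 6807.7 Hz
Formula: lambda = c / f
lambda = 343 / 6807.7
lambda = 0.0504

0.0504 m


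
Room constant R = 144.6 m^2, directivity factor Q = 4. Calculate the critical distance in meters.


Given values:
  R = 144.6 m^2, Q = 4
Formula: d_c = 0.141 * sqrt(Q * R)
Compute Q * R = 4 * 144.6 = 578.4
Compute sqrt(578.4) = 24.0499
d_c = 0.141 * 24.0499 = 3.391

3.391 m


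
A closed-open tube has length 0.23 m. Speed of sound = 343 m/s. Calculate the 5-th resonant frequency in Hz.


Given values:
  Tube type: closed-open, L = 0.23 m, c = 343 m/s, n = 5
Formula: f_n = (2n - 1) * c / (4 * L)
Compute 2n - 1 = 2*5 - 1 = 9
Compute 4 * L = 4 * 0.23 = 0.92
f = 9 * 343 / 0.92
f = 3355.43

3355.43 Hz


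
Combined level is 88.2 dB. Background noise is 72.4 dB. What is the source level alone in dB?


Given values:
  L_total = 88.2 dB, L_bg = 72.4 dB
Formula: L_source = 10 * log10(10^(L_total/10) - 10^(L_bg/10))
Convert to linear:
  10^(88.2/10) = 660693448.0076
  10^(72.4/10) = 17378008.2875
Difference: 660693448.0076 - 17378008.2875 = 643315439.7201
L_source = 10 * log10(643315439.7201) = 88.08

88.08 dB


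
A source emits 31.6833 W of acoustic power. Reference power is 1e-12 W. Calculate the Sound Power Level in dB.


Given values:
  W = 31.6833 W
  W_ref = 1e-12 W
Formula: SWL = 10 * log10(W / W_ref)
Compute ratio: W / W_ref = 31683300000000
Compute log10: log10(31683300000000) = 13.50083
Multiply: SWL = 10 * 13.50083 = 135.01

135.01 dB


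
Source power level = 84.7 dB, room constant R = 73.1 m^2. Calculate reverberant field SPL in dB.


Given values:
  Lw = 84.7 dB, R = 73.1 m^2
Formula: SPL = Lw + 10 * log10(4 / R)
Compute 4 / R = 4 / 73.1 = 0.05472
Compute 10 * log10(0.05472) = -12.6185
SPL = 84.7 + (-12.6185) = 72.08

72.08 dB


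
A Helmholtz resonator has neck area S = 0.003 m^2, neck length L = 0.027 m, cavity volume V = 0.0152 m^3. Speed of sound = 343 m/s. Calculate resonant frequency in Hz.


Given values:
  S = 0.003 m^2, L = 0.027 m, V = 0.0152 m^3, c = 343 m/s
Formula: f = (c / (2*pi)) * sqrt(S / (V * L))
Compute V * L = 0.0152 * 0.027 = 0.0004104
Compute S / (V * L) = 0.003 / 0.0004104 = 7.3099
Compute sqrt(7.3099) = 2.703683
Compute c / (2*pi) = 343 / 6.283185 = 54.590148
f = 54.590148 * 2.703683 = 147.59

147.59 Hz


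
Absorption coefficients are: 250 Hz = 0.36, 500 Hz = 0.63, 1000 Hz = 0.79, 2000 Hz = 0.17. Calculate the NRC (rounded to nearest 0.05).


Given values:
  a_250 = 0.36, a_500 = 0.63
  a_1000 = 0.79, a_2000 = 0.17
Formula: NRC = (a250 + a500 + a1000 + a2000) / 4
Sum = 0.36 + 0.63 + 0.79 + 0.17 = 1.95
NRC = 1.95 / 4 = 0.4875
Rounded to nearest 0.05: 0.5

0.5


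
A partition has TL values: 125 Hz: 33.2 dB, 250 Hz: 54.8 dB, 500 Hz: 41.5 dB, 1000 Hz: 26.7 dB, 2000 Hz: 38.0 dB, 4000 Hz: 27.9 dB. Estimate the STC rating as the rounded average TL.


Given TL values at each frequency:
  125 Hz: 33.2 dB
  250 Hz: 54.8 dB
  500 Hz: 41.5 dB
  1000 Hz: 26.7 dB
  2000 Hz: 38.0 dB
  4000 Hz: 27.9 dB
Formula: STC ~ round(average of TL values)
Sum = 33.2 + 54.8 + 41.5 + 26.7 + 38.0 + 27.9 = 222.1
Average = 222.1 / 6 = 37.02
Rounded: 37

37


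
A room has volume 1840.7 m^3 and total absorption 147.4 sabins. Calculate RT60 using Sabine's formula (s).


Given values:
  V = 1840.7 m^3
  A = 147.4 sabins
Formula: RT60 = 0.161 * V / A
Numerator: 0.161 * 1840.7 = 296.3527
RT60 = 296.3527 / 147.4 = 2.011

2.011 s


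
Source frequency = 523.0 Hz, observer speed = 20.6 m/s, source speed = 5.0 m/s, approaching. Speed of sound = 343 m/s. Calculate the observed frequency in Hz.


Given values:
  f_s = 523.0 Hz, v_o = 20.6 m/s, v_s = 5.0 m/s
  Direction: approaching
Formula: f_o = f_s * (c + v_o) / (c - v_s)
Numerator: c + v_o = 343 + 20.6 = 363.6
Denominator: c - v_s = 343 - 5.0 = 338.0
f_o = 523.0 * 363.6 / 338.0 = 562.61

562.61 Hz


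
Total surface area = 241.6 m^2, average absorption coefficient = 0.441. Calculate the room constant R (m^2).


Given values:
  S = 241.6 m^2, alpha = 0.441
Formula: R = S * alpha / (1 - alpha)
Numerator: 241.6 * 0.441 = 106.5456
Denominator: 1 - 0.441 = 0.559
R = 106.5456 / 0.559 = 190.6

190.6 m^2


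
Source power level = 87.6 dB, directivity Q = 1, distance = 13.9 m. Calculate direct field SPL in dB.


Given values:
  Lw = 87.6 dB, Q = 1, r = 13.9 m
Formula: SPL = Lw + 10 * log10(Q / (4 * pi * r^2))
Compute 4 * pi * r^2 = 4 * pi * 13.9^2 = 2427.9485
Compute Q / denom = 1 / 2427.9485 = 0.00041187
Compute 10 * log10(0.00041187) = -33.8524
SPL = 87.6 + (-33.8524) = 53.75

53.75 dB


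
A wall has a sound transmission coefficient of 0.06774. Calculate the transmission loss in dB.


Given values:
  tau = 0.06774
Formula: TL = 10 * log10(1 / tau)
Compute 1 / tau = 1 / 0.06774 = 14.7623
Compute log10(14.7623) = 1.169154
TL = 10 * 1.169154 = 11.69

11.69 dB


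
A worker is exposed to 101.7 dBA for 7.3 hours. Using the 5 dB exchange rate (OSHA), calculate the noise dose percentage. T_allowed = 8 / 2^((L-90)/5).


Given values:
  L = 101.7 dBA, T = 7.3 hours
Formula: T_allowed = 8 / 2^((L - 90) / 5)
Compute exponent: (101.7 - 90) / 5 = 2.34
Compute 2^(2.34) = 5.063026
T_allowed = 8 / 5.063026 = 1.580083 hours
Dose = (T / T_allowed) * 100
Dose = (7.3 / 1.580083) * 100 = 462.0

462.0 %


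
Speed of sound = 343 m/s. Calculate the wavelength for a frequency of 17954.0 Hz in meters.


Given values:
  c = 343 m/s, f = 17954.0 Hz
Formula: lambda = c / f
lambda = 343 / 17954.0
lambda = 0.0191

0.0191 m


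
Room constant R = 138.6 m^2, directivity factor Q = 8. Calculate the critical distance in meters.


Given values:
  R = 138.6 m^2, Q = 8
Formula: d_c = 0.141 * sqrt(Q * R)
Compute Q * R = 8 * 138.6 = 1108.8
Compute sqrt(1108.8) = 33.2986
d_c = 0.141 * 33.2986 = 4.695

4.695 m


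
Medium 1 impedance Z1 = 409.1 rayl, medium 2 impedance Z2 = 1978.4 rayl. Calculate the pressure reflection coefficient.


Given values:
  Z1 = 409.1 rayl, Z2 = 1978.4 rayl
Formula: R = (Z2 - Z1) / (Z2 + Z1)
Numerator: Z2 - Z1 = 1978.4 - 409.1 = 1569.3
Denominator: Z2 + Z1 = 1978.4 + 409.1 = 2387.5
R = 1569.3 / 2387.5 = 0.6573

0.6573


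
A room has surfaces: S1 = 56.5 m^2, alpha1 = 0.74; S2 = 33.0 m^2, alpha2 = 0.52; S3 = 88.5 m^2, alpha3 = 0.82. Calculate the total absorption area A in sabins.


Given surfaces:
  Surface 1: 56.5 * 0.74 = 41.81
  Surface 2: 33.0 * 0.52 = 17.16
  Surface 3: 88.5 * 0.82 = 72.57
Formula: A = sum(Si * alpha_i)
A = 41.81 + 17.16 + 72.57
A = 131.54

131.54 sabins


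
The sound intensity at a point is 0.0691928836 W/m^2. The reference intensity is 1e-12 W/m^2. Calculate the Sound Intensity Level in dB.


Given values:
  I = 0.0691928836 W/m^2
  I_ref = 1e-12 W/m^2
Formula: SIL = 10 * log10(I / I_ref)
Compute ratio: I / I_ref = 69192883600
Compute log10: log10(69192883600) = 10.840061
Multiply: SIL = 10 * 10.840061 = 108.4

108.4 dB


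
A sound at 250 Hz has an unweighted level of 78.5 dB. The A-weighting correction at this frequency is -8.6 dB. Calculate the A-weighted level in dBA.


Given values:
  SPL = 78.5 dB
  A-weighting at 250 Hz = -8.6 dB
Formula: L_A = SPL + A_weight
L_A = 78.5 + (-8.6)
L_A = 69.9

69.9 dBA


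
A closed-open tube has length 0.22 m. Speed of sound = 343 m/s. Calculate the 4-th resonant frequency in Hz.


Given values:
  Tube type: closed-open, L = 0.22 m, c = 343 m/s, n = 4
Formula: f_n = (2n - 1) * c / (4 * L)
Compute 2n - 1 = 2*4 - 1 = 7
Compute 4 * L = 4 * 0.22 = 0.88
f = 7 * 343 / 0.88
f = 2728.41

2728.41 Hz


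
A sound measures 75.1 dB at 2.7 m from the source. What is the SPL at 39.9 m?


Given values:
  SPL1 = 75.1 dB, r1 = 2.7 m, r2 = 39.9 m
Formula: SPL2 = SPL1 - 20 * log10(r2 / r1)
Compute ratio: r2 / r1 = 39.9 / 2.7 = 14.7778
Compute log10: log10(14.7778) = 1.16961
Compute drop: 20 * 1.16961 = 23.3922
SPL2 = 75.1 - 23.3922 = 51.71

51.71 dB


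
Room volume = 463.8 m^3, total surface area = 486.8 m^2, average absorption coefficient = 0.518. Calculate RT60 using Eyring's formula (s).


Given values:
  V = 463.8 m^3, S = 486.8 m^2, alpha = 0.518
Formula: RT60 = 0.161 * V / (-S * ln(1 - alpha))
Compute ln(1 - 0.518) = ln(0.482) = -0.729811
Denominator: -486.8 * -0.729811 = 355.272
Numerator: 0.161 * 463.8 = 74.6718
RT60 = 74.6718 / 355.272 = 0.21

0.21 s


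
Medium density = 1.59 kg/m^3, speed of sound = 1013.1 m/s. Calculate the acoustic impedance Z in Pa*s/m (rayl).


Given values:
  rho = 1.59 kg/m^3
  c = 1013.1 m/s
Formula: Z = rho * c
Z = 1.59 * 1013.1
Z = 1610.83

1610.83 rayl


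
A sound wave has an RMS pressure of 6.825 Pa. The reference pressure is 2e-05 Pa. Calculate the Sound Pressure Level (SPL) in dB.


Given values:
  p = 6.825 Pa
  p_ref = 2e-05 Pa
Formula: SPL = 20 * log10(p / p_ref)
Compute ratio: p / p_ref = 6.825 / 2e-05 = 341250
Compute log10: log10(341250) = 5.533073
Multiply: SPL = 20 * 5.533073 = 110.66

110.66 dB


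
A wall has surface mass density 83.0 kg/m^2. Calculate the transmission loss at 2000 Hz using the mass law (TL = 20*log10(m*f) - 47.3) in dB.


Given values:
  m = 83.0 kg/m^2, f = 2000 Hz
Formula: TL = 20 * log10(m * f) - 47.3
Compute m * f = 83.0 * 2000 = 166000.0
Compute log10(166000.0) = 5.220108
Compute 20 * 5.220108 = 104.4022
TL = 104.4022 - 47.3 = 57.1

57.1 dB


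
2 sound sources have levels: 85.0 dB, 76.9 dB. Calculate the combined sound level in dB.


Formula: L_total = 10 * log10( sum(10^(Li/10)) )
  Source 1: 10^(85.0/10) = 316227766.0168
  Source 2: 10^(76.9/10) = 48977881.9368
Sum of linear values = 365205647.9536
L_total = 10 * log10(365205647.9536) = 85.63

85.63 dB


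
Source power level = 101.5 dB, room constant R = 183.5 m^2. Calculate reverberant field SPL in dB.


Given values:
  Lw = 101.5 dB, R = 183.5 m^2
Formula: SPL = Lw + 10 * log10(4 / R)
Compute 4 / R = 4 / 183.5 = 0.021798
Compute 10 * log10(0.021798) = -16.6158
SPL = 101.5 + (-16.6158) = 84.88

84.88 dB
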